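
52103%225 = 128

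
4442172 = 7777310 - 3335138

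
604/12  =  50 +1/3  =  50.33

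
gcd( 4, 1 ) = 1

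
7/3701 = 7/3701 = 0.00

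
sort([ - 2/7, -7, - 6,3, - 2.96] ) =[ - 7, -6, - 2.96, - 2/7,3]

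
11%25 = 11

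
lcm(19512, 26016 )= 78048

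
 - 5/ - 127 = 5/127 = 0.04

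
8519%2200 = 1919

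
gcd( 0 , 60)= 60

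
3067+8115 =11182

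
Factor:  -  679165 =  - 5^1*41^1 * 3313^1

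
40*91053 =3642120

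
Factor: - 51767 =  - 51767^1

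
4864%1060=624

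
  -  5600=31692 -37292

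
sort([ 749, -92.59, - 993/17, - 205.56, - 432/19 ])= [ - 205.56,-92.59, -993/17, -432/19, 749 ]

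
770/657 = 770/657=1.17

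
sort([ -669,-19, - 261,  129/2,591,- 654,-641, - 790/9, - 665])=[ - 669,-665, - 654,-641,-261, - 790/9, - 19,  129/2,591 ]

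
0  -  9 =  - 9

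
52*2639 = 137228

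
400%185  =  30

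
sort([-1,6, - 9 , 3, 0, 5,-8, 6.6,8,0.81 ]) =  [ - 9,-8, - 1, 0,  0.81, 3 , 5,6, 6.6,8] 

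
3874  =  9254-5380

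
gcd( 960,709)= 1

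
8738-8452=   286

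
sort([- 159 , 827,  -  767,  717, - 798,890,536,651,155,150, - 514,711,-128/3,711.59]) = [ - 798, - 767,  -  514, - 159, - 128/3,150,155, 536,651,711 , 711.59,  717,827,890 ] 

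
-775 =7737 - 8512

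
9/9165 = 3/3055= 0.00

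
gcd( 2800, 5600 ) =2800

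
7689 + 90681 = 98370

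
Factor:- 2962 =-2^1*1481^1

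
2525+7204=9729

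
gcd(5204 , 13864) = 4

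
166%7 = 5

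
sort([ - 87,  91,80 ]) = [ - 87,80,91] 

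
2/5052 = 1/2526 = 0.00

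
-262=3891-4153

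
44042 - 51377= - 7335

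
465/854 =465/854 = 0.54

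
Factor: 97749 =3^2 * 10861^1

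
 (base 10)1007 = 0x3ef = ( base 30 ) 13H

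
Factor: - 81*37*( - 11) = 32967 = 3^4*11^1*37^1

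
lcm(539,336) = 25872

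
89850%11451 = 9693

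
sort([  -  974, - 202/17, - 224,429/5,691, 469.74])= [ - 974, - 224,- 202/17, 429/5, 469.74,691]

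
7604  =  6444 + 1160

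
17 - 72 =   -  55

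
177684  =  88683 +89001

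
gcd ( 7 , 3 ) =1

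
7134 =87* 82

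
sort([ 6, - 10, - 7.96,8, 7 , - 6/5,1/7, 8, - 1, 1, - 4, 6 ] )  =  [ - 10 , - 7.96, - 4, -6/5, - 1, 1/7, 1, 6, 6 , 7, 8,8 ]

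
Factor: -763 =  - 7^1*109^1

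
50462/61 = 827 + 15/61 = 827.25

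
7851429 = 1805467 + 6045962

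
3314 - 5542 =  - 2228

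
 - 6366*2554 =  - 16258764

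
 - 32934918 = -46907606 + 13972688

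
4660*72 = 335520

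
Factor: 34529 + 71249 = 105778 = 2^1*52889^1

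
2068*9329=19292372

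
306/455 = 306/455 = 0.67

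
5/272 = 5/272 = 0.02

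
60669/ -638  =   - 96  +  579/638  =  - 95.09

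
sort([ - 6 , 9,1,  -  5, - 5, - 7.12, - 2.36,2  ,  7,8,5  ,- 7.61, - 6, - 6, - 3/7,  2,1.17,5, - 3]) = [  -  7.61, - 7.12, - 6, - 6, - 6,  -  5 , - 5, - 3, - 2.36, - 3/7,1, 1.17,2, 2,  5,5, 7,8, 9 ]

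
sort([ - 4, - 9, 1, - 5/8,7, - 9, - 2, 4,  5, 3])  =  [ - 9, - 9,- 4, - 2, - 5/8,  1,3,4 , 5,7]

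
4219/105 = 40 + 19/105 = 40.18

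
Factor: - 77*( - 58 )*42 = 187572 = 2^2*3^1*7^2*11^1  *  29^1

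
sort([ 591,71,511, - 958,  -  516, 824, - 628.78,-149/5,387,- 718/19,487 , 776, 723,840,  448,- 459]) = [ - 958,-628.78, - 516,- 459, - 718/19, - 149/5,71,387,  448,487, 511,591,  723 , 776, 824,840]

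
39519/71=556 + 43/71 = 556.61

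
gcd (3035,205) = 5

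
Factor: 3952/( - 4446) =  - 8/9 = - 2^3 * 3^( - 2)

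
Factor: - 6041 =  - 7^1 *863^1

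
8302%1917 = 634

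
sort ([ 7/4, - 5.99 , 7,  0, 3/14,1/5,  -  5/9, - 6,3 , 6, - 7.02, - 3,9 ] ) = [ - 7.02,  -  6, - 5.99 , - 3, - 5/9, 0,1/5,  3/14,7/4,3,6, 7, 9 ] 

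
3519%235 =229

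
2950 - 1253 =1697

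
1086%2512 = 1086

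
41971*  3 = 125913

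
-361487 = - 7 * 51641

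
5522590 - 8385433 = -2862843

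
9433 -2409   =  7024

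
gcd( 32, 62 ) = 2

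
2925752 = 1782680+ 1143072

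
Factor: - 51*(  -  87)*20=2^2* 3^2 * 5^1*17^1  *29^1 = 88740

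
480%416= 64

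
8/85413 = 8/85413 = 0.00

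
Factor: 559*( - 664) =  - 2^3*13^1*43^1*83^1 = - 371176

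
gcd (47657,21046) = 1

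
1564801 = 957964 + 606837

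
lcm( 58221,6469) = 58221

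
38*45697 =1736486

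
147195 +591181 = 738376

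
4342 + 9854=14196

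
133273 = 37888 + 95385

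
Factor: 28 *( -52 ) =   -  1456 = - 2^4  *7^1 *13^1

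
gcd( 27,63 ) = 9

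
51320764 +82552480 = 133873244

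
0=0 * 4592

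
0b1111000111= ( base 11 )7aa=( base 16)3C7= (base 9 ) 1284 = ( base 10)967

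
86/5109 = 86/5109=0.02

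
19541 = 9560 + 9981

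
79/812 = 79/812 = 0.10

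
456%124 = 84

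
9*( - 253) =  - 2277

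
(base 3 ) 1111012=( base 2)10000111101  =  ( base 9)1435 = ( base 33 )WT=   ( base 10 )1085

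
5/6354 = 5/6354 = 0.00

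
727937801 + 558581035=1286518836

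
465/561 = 155/187 = 0.83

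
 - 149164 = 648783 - 797947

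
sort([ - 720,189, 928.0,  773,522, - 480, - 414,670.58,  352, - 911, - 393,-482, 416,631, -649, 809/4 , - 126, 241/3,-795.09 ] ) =[ - 911,-795.09 , - 720 , - 649, - 482, - 480, - 414, - 393 , - 126,241/3,189, 809/4, 352,  416,522,631, 670.58 , 773,928.0] 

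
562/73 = 7 + 51/73 =7.70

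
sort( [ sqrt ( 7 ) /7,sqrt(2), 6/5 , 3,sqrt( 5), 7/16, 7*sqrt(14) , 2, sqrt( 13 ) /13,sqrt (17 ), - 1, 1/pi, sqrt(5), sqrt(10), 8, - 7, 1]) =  [-7, - 1, sqrt(13) /13, 1/pi, sqrt( 7)/7, 7/16  ,  1,  6/5, sqrt( 2), 2, sqrt( 5 ), sqrt( 5), 3, sqrt(10), sqrt ( 17),8, 7 * sqrt(14 )]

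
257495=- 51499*( - 5)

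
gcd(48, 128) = 16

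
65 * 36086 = 2345590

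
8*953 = 7624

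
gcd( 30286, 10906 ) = 38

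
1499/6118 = 1499/6118 = 0.25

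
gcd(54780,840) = 60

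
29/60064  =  29/60064   =  0.00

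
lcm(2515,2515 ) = 2515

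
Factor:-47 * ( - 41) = 1927 = 41^1*47^1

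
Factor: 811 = 811^1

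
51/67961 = 51/67961 = 0.00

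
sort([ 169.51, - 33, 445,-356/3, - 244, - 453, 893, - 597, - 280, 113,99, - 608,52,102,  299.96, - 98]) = [ - 608, - 597, - 453, - 280, - 244, - 356/3, - 98,-33,  52,  99 , 102,113,169.51,299.96,445, 893] 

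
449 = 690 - 241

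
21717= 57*381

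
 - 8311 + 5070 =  - 3241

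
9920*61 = 605120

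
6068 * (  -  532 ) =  - 3228176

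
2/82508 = 1/41254 = 0.00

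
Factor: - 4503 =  - 3^1*19^1*79^1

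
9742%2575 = 2017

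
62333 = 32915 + 29418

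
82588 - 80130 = 2458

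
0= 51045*0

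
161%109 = 52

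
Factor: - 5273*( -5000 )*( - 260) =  -6854900000= - 2^5*5^5  *13^1*5273^1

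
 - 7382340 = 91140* ( - 81)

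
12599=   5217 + 7382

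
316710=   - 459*( -690)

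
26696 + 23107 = 49803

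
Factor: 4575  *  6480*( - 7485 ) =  - 2^4*3^6 * 5^4*61^1*499^1 = - 221900310000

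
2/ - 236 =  - 1+117/118  =  -0.01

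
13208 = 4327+8881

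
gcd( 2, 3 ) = 1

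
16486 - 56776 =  - 40290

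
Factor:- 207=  - 3^2*23^1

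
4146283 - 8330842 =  - 4184559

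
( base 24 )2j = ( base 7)124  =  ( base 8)103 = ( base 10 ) 67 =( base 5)232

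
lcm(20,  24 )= 120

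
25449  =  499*51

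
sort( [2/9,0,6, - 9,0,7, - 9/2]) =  [ - 9,-9/2,0,0,2/9,6,7]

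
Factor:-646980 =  -2^2*3^1*5^1 * 41^1 * 263^1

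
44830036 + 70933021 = 115763057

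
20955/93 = 6985/31 = 225.32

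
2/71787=2/71787=0.00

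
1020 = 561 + 459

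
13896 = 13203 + 693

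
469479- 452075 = 17404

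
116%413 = 116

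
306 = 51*6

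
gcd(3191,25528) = 3191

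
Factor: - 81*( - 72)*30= 2^4*3^7*5^1 = 174960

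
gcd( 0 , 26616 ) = 26616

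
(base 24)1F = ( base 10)39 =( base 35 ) 14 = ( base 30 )19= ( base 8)47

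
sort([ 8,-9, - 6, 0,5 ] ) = [ - 9 , - 6, 0 , 5, 8 ]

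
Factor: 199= 199^1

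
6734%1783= 1385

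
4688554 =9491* 494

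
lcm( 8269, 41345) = 41345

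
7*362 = 2534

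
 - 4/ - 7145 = 4/7145 = 0.00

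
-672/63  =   - 32/3 = -  10.67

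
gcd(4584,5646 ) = 6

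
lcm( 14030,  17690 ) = 406870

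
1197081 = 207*5783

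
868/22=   39  +  5/11  =  39.45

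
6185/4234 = 1 + 1951/4234 = 1.46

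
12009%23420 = 12009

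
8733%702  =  309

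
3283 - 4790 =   -  1507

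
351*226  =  79326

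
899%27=8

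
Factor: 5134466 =2^1*2567233^1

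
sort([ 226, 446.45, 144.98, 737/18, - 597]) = [ - 597, 737/18,  144.98,  226 , 446.45]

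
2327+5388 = 7715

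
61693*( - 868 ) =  - 53549524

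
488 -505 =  - 17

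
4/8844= 1/2211 = 0.00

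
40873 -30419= 10454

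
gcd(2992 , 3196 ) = 68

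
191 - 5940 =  - 5749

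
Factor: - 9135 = - 3^2*5^1*7^1*29^1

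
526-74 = 452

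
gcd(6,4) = 2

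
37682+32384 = 70066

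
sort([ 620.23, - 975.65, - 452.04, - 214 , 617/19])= [ - 975.65,-452.04, - 214,617/19, 620.23]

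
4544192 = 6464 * 703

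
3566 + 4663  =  8229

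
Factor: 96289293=3^1*23^1 * 61^1*22877^1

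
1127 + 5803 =6930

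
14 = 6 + 8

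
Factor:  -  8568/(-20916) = 2^1*17^1*83^( - 1) = 34/83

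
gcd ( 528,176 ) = 176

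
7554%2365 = 459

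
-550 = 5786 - 6336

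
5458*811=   4426438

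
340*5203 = 1769020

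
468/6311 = 468/6311 = 0.07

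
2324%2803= 2324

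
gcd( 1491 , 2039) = 1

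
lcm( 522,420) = 36540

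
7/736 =7/736 =0.01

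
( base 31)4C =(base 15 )91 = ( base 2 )10001000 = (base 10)136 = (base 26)56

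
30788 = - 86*( - 358)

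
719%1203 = 719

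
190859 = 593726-402867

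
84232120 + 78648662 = 162880782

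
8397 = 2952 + 5445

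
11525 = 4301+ 7224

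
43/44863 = 43/44863  =  0.00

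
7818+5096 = 12914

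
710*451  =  320210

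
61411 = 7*8773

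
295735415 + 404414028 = 700149443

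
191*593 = 113263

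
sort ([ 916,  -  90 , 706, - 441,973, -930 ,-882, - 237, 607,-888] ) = [-930, - 888,-882, - 441,- 237,-90, 607,  706,916,973]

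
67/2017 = 67/2017 = 0.03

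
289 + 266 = 555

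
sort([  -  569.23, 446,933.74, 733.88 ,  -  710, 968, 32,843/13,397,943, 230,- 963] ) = [  -  963, -710,-569.23,  32, 843/13, 230, 397, 446, 733.88  ,  933.74, 943,  968 ] 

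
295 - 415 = -120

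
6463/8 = 6463/8 = 807.88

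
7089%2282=243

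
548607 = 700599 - 151992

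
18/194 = 9/97 = 0.09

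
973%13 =11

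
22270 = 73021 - 50751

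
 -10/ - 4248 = 5/2124 = 0.00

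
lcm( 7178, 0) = 0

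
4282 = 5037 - 755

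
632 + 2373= 3005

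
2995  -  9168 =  -6173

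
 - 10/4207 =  - 10/4207 = - 0.00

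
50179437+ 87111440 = 137290877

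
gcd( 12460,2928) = 4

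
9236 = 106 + 9130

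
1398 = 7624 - 6226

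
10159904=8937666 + 1222238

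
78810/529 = 148 + 518/529= 148.98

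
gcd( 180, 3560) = 20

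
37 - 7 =30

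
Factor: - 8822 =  - 2^1*11^1*401^1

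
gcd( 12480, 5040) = 240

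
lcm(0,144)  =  0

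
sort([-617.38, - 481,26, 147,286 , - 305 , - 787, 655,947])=[ - 787, - 617.38, - 481, - 305,26,  147, 286, 655, 947]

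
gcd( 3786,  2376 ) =6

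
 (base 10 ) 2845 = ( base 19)7ge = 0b101100011101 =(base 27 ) 3OA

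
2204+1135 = 3339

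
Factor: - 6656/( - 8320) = 2^2* 5^( - 1) = 4/5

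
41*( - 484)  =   - 19844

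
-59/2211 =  - 1+2152/2211 = - 0.03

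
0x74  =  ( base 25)4g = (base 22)56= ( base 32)3k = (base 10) 116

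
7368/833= 8+704/833 = 8.85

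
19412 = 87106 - 67694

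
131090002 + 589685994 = 720775996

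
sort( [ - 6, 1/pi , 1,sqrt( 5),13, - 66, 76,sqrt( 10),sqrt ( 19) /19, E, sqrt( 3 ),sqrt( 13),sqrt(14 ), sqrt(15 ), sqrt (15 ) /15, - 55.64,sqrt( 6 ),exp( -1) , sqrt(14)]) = [ - 66, - 55.64,-6,sqrt ( 19) /19,sqrt(15)/15,1/pi,exp( - 1 ),1,sqrt(3),sqrt ( 5),sqrt (6) , E, sqrt( 10 ),sqrt(13 ),sqrt (14),sqrt(14 ),sqrt( 15),13,76 ] 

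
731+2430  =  3161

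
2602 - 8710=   -6108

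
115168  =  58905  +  56263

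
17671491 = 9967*1773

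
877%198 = 85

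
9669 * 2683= 25941927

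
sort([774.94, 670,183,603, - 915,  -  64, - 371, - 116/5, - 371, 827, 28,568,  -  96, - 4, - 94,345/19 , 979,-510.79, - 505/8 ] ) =[ - 915 , - 510.79, - 371,-371, - 96, - 94, - 64, - 505/8, - 116/5, - 4, 345/19,28,183,568,603,670, 774.94,827,979] 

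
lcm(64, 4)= 64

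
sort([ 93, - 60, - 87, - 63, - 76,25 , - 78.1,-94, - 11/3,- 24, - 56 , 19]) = [ - 94, - 87, - 78.1, - 76, - 63, - 60, -56, - 24, - 11/3 , 19 , 25  ,  93]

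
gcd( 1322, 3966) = 1322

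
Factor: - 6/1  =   - 2^1 * 3^1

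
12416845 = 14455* 859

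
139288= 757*184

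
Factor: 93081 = 3^1*19^1*23^1*71^1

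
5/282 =5/282 = 0.02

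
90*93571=8421390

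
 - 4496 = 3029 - 7525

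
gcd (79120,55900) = 860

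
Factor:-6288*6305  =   - 2^4*3^1*5^1*13^1*97^1*131^1 = - 39645840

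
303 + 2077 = 2380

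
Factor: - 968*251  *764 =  - 2^5*11^2 * 191^1*251^1 = - 185627552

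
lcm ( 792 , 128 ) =12672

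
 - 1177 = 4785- 5962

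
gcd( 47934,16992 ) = 18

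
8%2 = 0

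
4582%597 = 403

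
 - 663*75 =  - 49725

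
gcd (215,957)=1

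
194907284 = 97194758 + 97712526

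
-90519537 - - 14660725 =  - 75858812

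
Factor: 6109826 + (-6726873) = -337^1*1831^1 = -617047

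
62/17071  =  62/17071 = 0.00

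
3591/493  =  3591/493 = 7.28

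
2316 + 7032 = 9348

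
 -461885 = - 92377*5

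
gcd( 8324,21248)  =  4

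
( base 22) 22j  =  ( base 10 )1031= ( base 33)v8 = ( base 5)13111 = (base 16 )407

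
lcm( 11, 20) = 220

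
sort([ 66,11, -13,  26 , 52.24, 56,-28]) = [ - 28, - 13, 11, 26, 52.24,56,66 ]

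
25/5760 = 5/1152  =  0.00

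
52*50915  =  2647580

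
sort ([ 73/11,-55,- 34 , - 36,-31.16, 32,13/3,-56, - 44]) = [- 56,  -  55, - 44,-36, - 34,-31.16, 13/3, 73/11, 32]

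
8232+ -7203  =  1029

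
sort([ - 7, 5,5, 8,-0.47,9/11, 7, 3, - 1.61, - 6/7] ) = [- 7,-1.61, - 6/7, - 0.47,  9/11, 3, 5,  5, 7, 8]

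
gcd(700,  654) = 2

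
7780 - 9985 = -2205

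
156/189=52/63=0.83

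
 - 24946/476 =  - 12473/238 = - 52.41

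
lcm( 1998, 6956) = 187812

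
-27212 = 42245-69457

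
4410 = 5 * 882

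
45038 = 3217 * 14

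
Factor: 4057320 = 2^3*3^1*5^1*33811^1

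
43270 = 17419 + 25851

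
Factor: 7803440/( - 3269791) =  - 2^4*5^1 * 7^( - 1)*23^1*41^( - 1)*4241^1*11393^( - 1 ) 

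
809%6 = 5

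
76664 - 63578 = 13086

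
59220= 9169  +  50051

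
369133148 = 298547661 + 70585487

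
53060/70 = 758 = 758.00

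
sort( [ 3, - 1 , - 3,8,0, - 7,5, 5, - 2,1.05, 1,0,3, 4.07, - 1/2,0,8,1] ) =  [-7, - 3,-2, - 1, - 1/2 , 0,0,  0, 1,1,1.05, 3,3, 4.07,5, 5,8,8] 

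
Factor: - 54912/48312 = -208/183=- 2^4*3^ (-1)*13^1*61^( - 1)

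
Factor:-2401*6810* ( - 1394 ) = 2^2*3^1*5^1*7^4 * 17^1*41^1*227^1 = 22793029140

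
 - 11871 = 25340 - 37211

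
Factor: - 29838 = - 2^1*3^1 * 4973^1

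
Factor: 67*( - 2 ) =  - 2^1*67^1  =  - 134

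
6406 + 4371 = 10777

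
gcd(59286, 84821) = 1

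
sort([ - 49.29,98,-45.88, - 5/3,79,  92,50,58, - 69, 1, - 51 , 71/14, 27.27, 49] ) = [- 69,-51, - 49.29,  -  45.88, - 5/3,1,71/14, 27.27, 49,50,58,79,92,98]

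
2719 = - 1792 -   -  4511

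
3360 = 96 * 35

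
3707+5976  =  9683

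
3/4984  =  3/4984 = 0.00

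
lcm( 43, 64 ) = 2752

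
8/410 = 4/205 = 0.02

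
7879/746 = 7879/746 = 10.56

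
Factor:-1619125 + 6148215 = 4529090 = 2^1*5^1*71^1*6379^1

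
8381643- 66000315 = -57618672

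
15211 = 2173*7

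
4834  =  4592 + 242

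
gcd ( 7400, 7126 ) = 2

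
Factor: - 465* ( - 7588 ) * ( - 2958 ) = - 2^3*3^2 * 5^1 *7^1*17^1*29^1*31^1*271^1 = - 10437066360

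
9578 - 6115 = 3463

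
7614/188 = 81/2 = 40.50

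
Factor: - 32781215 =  - 5^1 * 6556243^1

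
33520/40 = 838  =  838.00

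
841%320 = 201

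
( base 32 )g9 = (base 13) 311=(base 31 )gp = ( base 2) 1000001001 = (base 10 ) 521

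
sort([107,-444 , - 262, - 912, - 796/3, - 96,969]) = [ - 912, - 444, - 796/3, - 262, - 96 , 107, 969 ] 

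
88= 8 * 11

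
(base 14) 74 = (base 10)102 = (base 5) 402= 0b1100110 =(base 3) 10210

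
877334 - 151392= 725942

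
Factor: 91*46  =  4186= 2^1*7^1*13^1*23^1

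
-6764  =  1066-7830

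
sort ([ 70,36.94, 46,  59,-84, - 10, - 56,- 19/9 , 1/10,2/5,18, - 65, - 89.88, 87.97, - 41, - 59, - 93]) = [-93, -89.88 , - 84, - 65, - 59  , - 56, - 41 , - 10, - 19/9,1/10, 2/5,18, 36.94,46,59, 70,87.97] 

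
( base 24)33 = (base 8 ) 113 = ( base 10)75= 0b1001011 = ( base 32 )2B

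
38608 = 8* 4826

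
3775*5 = 18875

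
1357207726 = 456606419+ 900601307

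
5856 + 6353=12209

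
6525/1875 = 3+12/25 = 3.48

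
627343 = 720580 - 93237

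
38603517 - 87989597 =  - 49386080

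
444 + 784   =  1228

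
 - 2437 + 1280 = -1157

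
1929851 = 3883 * 497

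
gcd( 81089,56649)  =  1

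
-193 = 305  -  498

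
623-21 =602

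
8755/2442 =3 + 1429/2442 = 3.59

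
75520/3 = 25173 + 1/3 =25173.33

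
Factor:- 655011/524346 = -2^( - 1)*3^1*7^1*37^1 * 311^(-1) = -777/622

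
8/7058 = 4/3529= 0.00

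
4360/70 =62  +  2/7 = 62.29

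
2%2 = 0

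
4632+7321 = 11953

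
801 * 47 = 37647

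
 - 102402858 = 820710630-923113488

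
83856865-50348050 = 33508815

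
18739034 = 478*39203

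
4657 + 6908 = 11565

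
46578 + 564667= 611245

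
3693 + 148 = 3841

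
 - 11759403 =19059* ( - 617) 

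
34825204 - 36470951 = -1645747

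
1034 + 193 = 1227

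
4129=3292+837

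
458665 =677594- 218929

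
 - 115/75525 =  - 1+15082/15105   =  - 0.00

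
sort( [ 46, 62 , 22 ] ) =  [ 22, 46,62 ]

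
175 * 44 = 7700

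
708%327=54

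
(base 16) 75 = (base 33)3i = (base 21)5c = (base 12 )99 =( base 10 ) 117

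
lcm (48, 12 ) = 48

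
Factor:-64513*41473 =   -  67^1 * 619^1*64513^1  =  - 2675547649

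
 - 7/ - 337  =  7/337 = 0.02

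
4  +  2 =6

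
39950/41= 974 + 16/41 = 974.39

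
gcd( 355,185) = 5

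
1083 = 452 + 631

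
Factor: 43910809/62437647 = 3^(-1)*59^1 *744251^1*20812549^(-1)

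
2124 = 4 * 531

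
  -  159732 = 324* (-493) 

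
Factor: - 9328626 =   -  2^1*3^2*157^1*3301^1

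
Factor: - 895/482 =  - 2^( - 1)*  5^1* 179^1 * 241^( - 1)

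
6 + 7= 13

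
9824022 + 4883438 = 14707460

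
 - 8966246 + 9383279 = 417033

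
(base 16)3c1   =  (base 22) 1LF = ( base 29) 144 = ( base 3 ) 1022121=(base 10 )961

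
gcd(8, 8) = 8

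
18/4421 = 18/4421 = 0.00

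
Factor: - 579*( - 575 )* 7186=2392399050= 2^1*3^1*5^2 * 23^1*193^1*3593^1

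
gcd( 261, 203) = 29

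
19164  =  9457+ 9707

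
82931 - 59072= 23859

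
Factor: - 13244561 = - 11^1*29^1*41519^1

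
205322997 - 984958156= - 779635159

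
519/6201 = 173/2067 = 0.08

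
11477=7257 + 4220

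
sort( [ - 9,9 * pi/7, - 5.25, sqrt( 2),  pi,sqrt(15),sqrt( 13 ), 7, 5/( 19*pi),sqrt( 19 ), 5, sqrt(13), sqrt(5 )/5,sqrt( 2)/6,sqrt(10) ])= [  -  9, - 5.25,  5/(19*pi ),sqrt(2)/6, sqrt( 5 ) /5,sqrt( 2 ),pi,sqrt (10),sqrt( 13 ),sqrt(13),sqrt (15),  9 * pi/7,sqrt( 19 ),5,7]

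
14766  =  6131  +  8635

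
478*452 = 216056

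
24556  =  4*6139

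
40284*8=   322272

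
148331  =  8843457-8695126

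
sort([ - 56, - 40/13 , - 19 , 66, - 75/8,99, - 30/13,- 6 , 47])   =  [ - 56, - 19, - 75/8, - 6, - 40/13 ,-30/13,47 , 66,99]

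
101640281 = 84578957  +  17061324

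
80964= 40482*2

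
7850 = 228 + 7622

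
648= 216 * 3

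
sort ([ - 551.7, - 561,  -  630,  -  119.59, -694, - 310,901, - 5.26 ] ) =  [  -  694,-630 , - 561, - 551.7, - 310,  -  119.59, - 5.26, 901] 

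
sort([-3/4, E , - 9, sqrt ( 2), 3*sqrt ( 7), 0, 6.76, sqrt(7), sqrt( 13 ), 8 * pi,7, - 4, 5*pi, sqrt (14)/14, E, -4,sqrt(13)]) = [ - 9,-4, - 4, -3/4, 0,sqrt(14)/14, sqrt(2 ), sqrt( 7), E,  E, sqrt(13 ), sqrt(13), 6.76, 7, 3 * sqrt(7 ),  5 * pi, 8 * pi ]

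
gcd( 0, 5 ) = 5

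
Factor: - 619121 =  - 29^1*37^1* 577^1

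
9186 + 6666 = 15852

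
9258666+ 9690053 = 18948719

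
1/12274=1/12274= 0.00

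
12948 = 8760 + 4188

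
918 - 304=614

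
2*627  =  1254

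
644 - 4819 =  - 4175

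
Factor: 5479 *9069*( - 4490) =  - 223103838990 = - 2^1 *3^1*5^1*449^1*3023^1*5479^1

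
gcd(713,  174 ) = 1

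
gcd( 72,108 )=36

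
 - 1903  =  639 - 2542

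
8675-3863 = 4812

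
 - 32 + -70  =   - 102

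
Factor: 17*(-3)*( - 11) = 3^1*11^1*17^1  =  561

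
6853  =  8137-1284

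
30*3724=111720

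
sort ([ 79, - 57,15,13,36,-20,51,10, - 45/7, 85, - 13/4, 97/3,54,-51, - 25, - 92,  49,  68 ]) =[ - 92, - 57 ,-51, - 25, - 20  , - 45/7, - 13/4, 10,13, 15,97/3, 36,  49,  51  ,  54, 68, 79,  85 ] 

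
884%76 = 48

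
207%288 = 207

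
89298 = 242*369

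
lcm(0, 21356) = 0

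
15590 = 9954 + 5636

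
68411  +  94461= 162872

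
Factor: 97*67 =6499  =  67^1*97^1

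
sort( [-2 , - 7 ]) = [ - 7, - 2]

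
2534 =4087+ - 1553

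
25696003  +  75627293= 101323296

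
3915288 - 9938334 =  - 6023046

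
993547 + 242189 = 1235736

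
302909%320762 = 302909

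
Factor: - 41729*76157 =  - 3177955453 = - 41729^1*76157^1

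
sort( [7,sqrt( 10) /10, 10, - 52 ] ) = [ - 52,sqrt( 10)/10, 7,10] 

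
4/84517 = 4/84517 = 0.00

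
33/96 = 11/32 = 0.34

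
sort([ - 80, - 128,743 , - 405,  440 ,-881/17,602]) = [-405, - 128, - 80 , - 881/17,440,602,743 ] 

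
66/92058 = 11/15343 = 0.00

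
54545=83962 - 29417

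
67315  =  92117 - 24802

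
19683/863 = 22 + 697/863 = 22.81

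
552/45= 12 + 4/15 = 12.27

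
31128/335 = 31128/335 = 92.92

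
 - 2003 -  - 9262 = 7259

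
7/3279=7/3279 = 0.00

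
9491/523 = 18 + 77/523 = 18.15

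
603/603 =1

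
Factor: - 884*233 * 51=-10504572 = - 2^2 * 3^1*13^1*17^2 * 233^1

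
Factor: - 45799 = - 13^2*271^1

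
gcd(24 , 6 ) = 6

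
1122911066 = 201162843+921748223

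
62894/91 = 691+1/7 = 691.14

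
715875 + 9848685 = 10564560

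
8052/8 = 1006+1/2 = 1006.50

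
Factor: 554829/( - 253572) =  - 989/452 = -  2^( - 2)  *23^1*43^1*113^ ( - 1)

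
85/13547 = 85/13547 = 0.01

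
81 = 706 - 625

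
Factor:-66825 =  - 3^5*5^2 * 11^1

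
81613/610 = 133 + 483/610 =133.79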